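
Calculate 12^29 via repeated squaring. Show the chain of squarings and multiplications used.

Computing 12^29 by squaring (build up from 12^1; each line after the first costs one multiplication):

12^1 = 12
12^2 = (12^1)^2 = 12^2 = 144
12^3 = 12 * 12^2 = 12 * 144 = 1728
12^6 = (12^3)^2 = 1728^2 = 2985984
12^7 = 12 * 12^6 = 12 * 2985984 = 35831808
12^14 = (12^7)^2 = 35831808^2 = 1283918464548864
12^28 = (12^14)^2 = 1283918464548864^2 = 1648446623609512543951043690496
12^29 = 12 * 12^28 = 12 * 1648446623609512543951043690496 = 19781359483314150527412524285952

Result: 19781359483314150527412524285952
Multiplications needed: 7 (7 lines after 12^1)

12^29 = 19781359483314150527412524285952. Using exponentiation by squaring, this requires 7 multiplications. The key idea: if the exponent is even, square the half-power; if odd, multiply by the base once.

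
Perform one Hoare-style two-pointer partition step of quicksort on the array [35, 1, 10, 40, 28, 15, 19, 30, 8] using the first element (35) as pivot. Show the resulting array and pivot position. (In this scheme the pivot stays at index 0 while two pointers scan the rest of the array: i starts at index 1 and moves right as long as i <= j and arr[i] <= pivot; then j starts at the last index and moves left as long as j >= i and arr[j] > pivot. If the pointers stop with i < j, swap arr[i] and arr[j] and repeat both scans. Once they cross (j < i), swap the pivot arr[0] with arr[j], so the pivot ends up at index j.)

Hoare-style two-pointer partition with pivot = 35:

Initial array: [35, 1, 10, 40, 28, 15, 19, 30, 8]

Pointers start at i = 1, j = 8.
i stops at index 3 (arr[3]=40 > 35), j stops at index 8 (arr[8]=8 <= 35): swap arr[3] and arr[8], array becomes [35, 1, 10, 8, 28, 15, 19, 30, 40]
i ends at 8, j ends at 7: the pointers have crossed (j < i), so scanning stops.

Swap pivot arr[0] with arr[7] to place pivot at position 7: [30, 1, 10, 8, 28, 15, 19, 35, 40]
Pivot position: 7

After partitioning with pivot 35, the array becomes [30, 1, 10, 8, 28, 15, 19, 35, 40]. The pivot is placed at index 7. All elements to the left of the pivot are <= 35, and all elements to the right are > 35.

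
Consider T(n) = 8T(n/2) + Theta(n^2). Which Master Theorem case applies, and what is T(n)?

Master Theorem for T(n) = 8T(n/2) + O(n^2):

a = 8, b = 2, c = 2
log_b(a) = log_2(8) = 3.0000

Case 1: c = 2 < log_2(8) = 3.0000
T(n) = O(n^(log_2 8)) = O(n^3)

For T(n) = 8T(n/2) + O(n^2): log_2(8) = 3.0000. This is Case 1 of the Master Theorem (c < log_b(a), work dominated by leaves), giving O(n^3).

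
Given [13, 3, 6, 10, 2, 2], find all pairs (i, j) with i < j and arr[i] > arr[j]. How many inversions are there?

Finding inversions in [13, 3, 6, 10, 2, 2]:

(0, 1): arr[0]=13 > arr[1]=3
(0, 2): arr[0]=13 > arr[2]=6
(0, 3): arr[0]=13 > arr[3]=10
(0, 4): arr[0]=13 > arr[4]=2
(0, 5): arr[0]=13 > arr[5]=2
(1, 4): arr[1]=3 > arr[4]=2
(1, 5): arr[1]=3 > arr[5]=2
(2, 4): arr[2]=6 > arr[4]=2
(2, 5): arr[2]=6 > arr[5]=2
(3, 4): arr[3]=10 > arr[4]=2
(3, 5): arr[3]=10 > arr[5]=2

Total inversions: 11

The array has 11 inversion(s): (0,1), (0,2), (0,3), (0,4), (0,5), (1,4), (1,5), (2,4), (2,5), (3,4), (3,5). Each pair (i,j) satisfies i < j and arr[i] > arr[j].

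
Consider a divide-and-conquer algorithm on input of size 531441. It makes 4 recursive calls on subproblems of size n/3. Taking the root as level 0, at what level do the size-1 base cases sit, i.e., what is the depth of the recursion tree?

For divide and conquer with division factor 3:

Problem sizes at each level:
Level 0: 531441
Level 1: 177147
Level 2: 59049
Level 3: 19683
Level 4: 6561
Level 5: 2187
Level 6: 729
Level 7: 243
Level 8: 81
Level 9: 27
Level 10: 9
Level 11: 3
Level 12: 1

The root is level 0 and the size-1 base case is level 12 (the tree spans levels 0 through 12, i.e. 13 levels counting the root), so the depth is the number of divisions: log_3(531441) = 12

The recursion tree depth is log_3(531441) = 12. At each level, the problem size is divided by 3, so it takes 12 divisions to reduce to a base case of size 1. The algorithm makes 4 recursive calls at each level.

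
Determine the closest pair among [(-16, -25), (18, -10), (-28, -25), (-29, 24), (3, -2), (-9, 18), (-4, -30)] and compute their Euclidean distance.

Computing all pairwise distances among 7 points:

d((-16, -25), (18, -10)) = 37.1618
d((-16, -25), (-28, -25)) = 12.0 <-- minimum
d((-16, -25), (-29, 24)) = 50.6952
d((-16, -25), (3, -2)) = 29.8329
d((-16, -25), (-9, 18)) = 43.566
d((-16, -25), (-4, -30)) = 13.0
d((18, -10), (-28, -25)) = 48.3839
d((18, -10), (-29, 24)) = 58.0086
d((18, -10), (3, -2)) = 17.0
d((18, -10), (-9, 18)) = 38.8973
d((18, -10), (-4, -30)) = 29.7321
d((-28, -25), (-29, 24)) = 49.0102
d((-28, -25), (3, -2)) = 38.6005
d((-28, -25), (-9, 18)) = 47.0106
d((-28, -25), (-4, -30)) = 24.5153
d((-29, 24), (3, -2)) = 41.2311
d((-29, 24), (-9, 18)) = 20.8806
d((-29, 24), (-4, -30)) = 59.5063
d((3, -2), (-9, 18)) = 23.3238
d((3, -2), (-4, -30)) = 28.8617
d((-9, 18), (-4, -30)) = 48.2597

Closest pair: (-16, -25) and (-28, -25) with distance 12.0

The closest pair is (-16, -25) and (-28, -25) with Euclidean distance 12.0. For 7 points, brute-force pairwise comparison is shown above. For large n, the divide-and-conquer algorithm (sort by x, recurse on halves, check the dividing strip) achieves O(n log n).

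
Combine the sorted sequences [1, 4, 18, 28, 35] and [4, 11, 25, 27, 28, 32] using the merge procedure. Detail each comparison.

Merging process:

Compare 1 vs 4: take 1 from left. Merged: [1]
Compare 4 vs 4: take 4 from left. Merged: [1, 4]
Compare 18 vs 4: take 4 from right. Merged: [1, 4, 4]
Compare 18 vs 11: take 11 from right. Merged: [1, 4, 4, 11]
Compare 18 vs 25: take 18 from left. Merged: [1, 4, 4, 11, 18]
Compare 28 vs 25: take 25 from right. Merged: [1, 4, 4, 11, 18, 25]
Compare 28 vs 27: take 27 from right. Merged: [1, 4, 4, 11, 18, 25, 27]
Compare 28 vs 28: take 28 from left. Merged: [1, 4, 4, 11, 18, 25, 27, 28]
Compare 35 vs 28: take 28 from right. Merged: [1, 4, 4, 11, 18, 25, 27, 28, 28]
Compare 35 vs 32: take 32 from right. Merged: [1, 4, 4, 11, 18, 25, 27, 28, 28, 32]
Append remaining from left: [35]. Merged: [1, 4, 4, 11, 18, 25, 27, 28, 28, 32, 35]

Final merged array: [1, 4, 4, 11, 18, 25, 27, 28, 28, 32, 35]
Total comparisons: 10

The merged array is [1, 4, 4, 11, 18, 25, 27, 28, 28, 32, 35], requiring 10 comparisons. The merge step runs in O(n) time where n is the total number of elements.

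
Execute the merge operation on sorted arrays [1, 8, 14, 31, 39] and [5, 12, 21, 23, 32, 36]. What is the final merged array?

Merging process:

Compare 1 vs 5: take 1 from left. Merged: [1]
Compare 8 vs 5: take 5 from right. Merged: [1, 5]
Compare 8 vs 12: take 8 from left. Merged: [1, 5, 8]
Compare 14 vs 12: take 12 from right. Merged: [1, 5, 8, 12]
Compare 14 vs 21: take 14 from left. Merged: [1, 5, 8, 12, 14]
Compare 31 vs 21: take 21 from right. Merged: [1, 5, 8, 12, 14, 21]
Compare 31 vs 23: take 23 from right. Merged: [1, 5, 8, 12, 14, 21, 23]
Compare 31 vs 32: take 31 from left. Merged: [1, 5, 8, 12, 14, 21, 23, 31]
Compare 39 vs 32: take 32 from right. Merged: [1, 5, 8, 12, 14, 21, 23, 31, 32]
Compare 39 vs 36: take 36 from right. Merged: [1, 5, 8, 12, 14, 21, 23, 31, 32, 36]
Append remaining from left: [39]. Merged: [1, 5, 8, 12, 14, 21, 23, 31, 32, 36, 39]

Final merged array: [1, 5, 8, 12, 14, 21, 23, 31, 32, 36, 39]
Total comparisons: 10

The merged array is [1, 5, 8, 12, 14, 21, 23, 31, 32, 36, 39], requiring 10 comparisons. The merge step runs in O(n) time where n is the total number of elements.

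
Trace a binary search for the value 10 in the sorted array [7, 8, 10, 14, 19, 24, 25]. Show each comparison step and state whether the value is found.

Binary search for 10 in [7, 8, 10, 14, 19, 24, 25]:

lo=0, hi=6, mid=3, arr[mid]=14 -> 14 > 10, search left half
lo=0, hi=2, mid=1, arr[mid]=8 -> 8 < 10, search right half
lo=2, hi=2, mid=2, arr[mid]=10 -> Found target at index 2!

Binary search finds 10 at index 2 after 3 comparisons. The search repeatedly halves the search space by comparing with the middle element.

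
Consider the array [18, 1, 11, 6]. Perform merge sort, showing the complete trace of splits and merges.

Merge sort trace:

Split: [18, 1, 11, 6] -> [18, 1] and [11, 6]
  Split: [18, 1] -> [18] and [1]
  Merge: [18] + [1] -> [1, 18]
  Split: [11, 6] -> [11] and [6]
  Merge: [11] + [6] -> [6, 11]
Merge: [1, 18] + [6, 11] -> [1, 6, 11, 18]

Final sorted array: [1, 6, 11, 18]

The merge sort proceeds by recursively splitting the array and merging sorted halves.
After all merges, the sorted array is [1, 6, 11, 18].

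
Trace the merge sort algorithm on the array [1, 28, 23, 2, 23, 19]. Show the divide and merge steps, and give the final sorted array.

Merge sort trace:

Split: [1, 28, 23, 2, 23, 19] -> [1, 28, 23] and [2, 23, 19]
  Split: [1, 28, 23] -> [1] and [28, 23]
    Split: [28, 23] -> [28] and [23]
    Merge: [28] + [23] -> [23, 28]
  Merge: [1] + [23, 28] -> [1, 23, 28]
  Split: [2, 23, 19] -> [2] and [23, 19]
    Split: [23, 19] -> [23] and [19]
    Merge: [23] + [19] -> [19, 23]
  Merge: [2] + [19, 23] -> [2, 19, 23]
Merge: [1, 23, 28] + [2, 19, 23] -> [1, 2, 19, 23, 23, 28]

Final sorted array: [1, 2, 19, 23, 23, 28]

The merge sort proceeds by recursively splitting the array and merging sorted halves.
After all merges, the sorted array is [1, 2, 19, 23, 23, 28].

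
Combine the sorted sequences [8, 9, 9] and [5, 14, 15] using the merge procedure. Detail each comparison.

Merging process:

Compare 8 vs 5: take 5 from right. Merged: [5]
Compare 8 vs 14: take 8 from left. Merged: [5, 8]
Compare 9 vs 14: take 9 from left. Merged: [5, 8, 9]
Compare 9 vs 14: take 9 from left. Merged: [5, 8, 9, 9]
Append remaining from right: [14, 15]. Merged: [5, 8, 9, 9, 14, 15]

Final merged array: [5, 8, 9, 9, 14, 15]
Total comparisons: 4

The merged array is [5, 8, 9, 9, 14, 15], requiring 4 comparisons. The merge step runs in O(n) time where n is the total number of elements.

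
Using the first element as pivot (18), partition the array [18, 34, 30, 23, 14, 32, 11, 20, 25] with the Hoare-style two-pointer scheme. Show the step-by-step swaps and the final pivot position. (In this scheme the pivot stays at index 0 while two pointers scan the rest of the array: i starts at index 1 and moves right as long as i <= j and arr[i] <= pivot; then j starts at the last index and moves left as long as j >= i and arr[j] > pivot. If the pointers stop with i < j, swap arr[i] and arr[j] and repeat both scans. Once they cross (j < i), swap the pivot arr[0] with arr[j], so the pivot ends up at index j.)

Hoare-style two-pointer partition with pivot = 18:

Initial array: [18, 34, 30, 23, 14, 32, 11, 20, 25]

Pointers start at i = 1, j = 8.
i stops at index 1 (arr[1]=34 > 18), j stops at index 6 (arr[6]=11 <= 18): swap arr[1] and arr[6], array becomes [18, 11, 30, 23, 14, 32, 34, 20, 25]
i stops at index 2 (arr[2]=30 > 18), j stops at index 4 (arr[4]=14 <= 18): swap arr[2] and arr[4], array becomes [18, 11, 14, 23, 30, 32, 34, 20, 25]
i ends at 3, j ends at 2: the pointers have crossed (j < i), so scanning stops.

Swap pivot arr[0] with arr[2] to place pivot at position 2: [14, 11, 18, 23, 30, 32, 34, 20, 25]
Pivot position: 2

After partitioning with pivot 18, the array becomes [14, 11, 18, 23, 30, 32, 34, 20, 25]. The pivot is placed at index 2. All elements to the left of the pivot are <= 18, and all elements to the right are > 18.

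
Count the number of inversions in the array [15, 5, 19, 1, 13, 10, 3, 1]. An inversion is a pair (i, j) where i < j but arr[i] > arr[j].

Finding inversions in [15, 5, 19, 1, 13, 10, 3, 1]:

(0, 1): arr[0]=15 > arr[1]=5
(0, 3): arr[0]=15 > arr[3]=1
(0, 4): arr[0]=15 > arr[4]=13
(0, 5): arr[0]=15 > arr[5]=10
(0, 6): arr[0]=15 > arr[6]=3
(0, 7): arr[0]=15 > arr[7]=1
(1, 3): arr[1]=5 > arr[3]=1
(1, 6): arr[1]=5 > arr[6]=3
(1, 7): arr[1]=5 > arr[7]=1
(2, 3): arr[2]=19 > arr[3]=1
(2, 4): arr[2]=19 > arr[4]=13
(2, 5): arr[2]=19 > arr[5]=10
(2, 6): arr[2]=19 > arr[6]=3
(2, 7): arr[2]=19 > arr[7]=1
(4, 5): arr[4]=13 > arr[5]=10
(4, 6): arr[4]=13 > arr[6]=3
(4, 7): arr[4]=13 > arr[7]=1
(5, 6): arr[5]=10 > arr[6]=3
(5, 7): arr[5]=10 > arr[7]=1
(6, 7): arr[6]=3 > arr[7]=1

Total inversions: 20

The array has 20 inversion(s): (0,1), (0,3), (0,4), (0,5), (0,6), (0,7), (1,3), (1,6), (1,7), (2,3), (2,4), (2,5), (2,6), (2,7), (4,5), (4,6), (4,7), (5,6), (5,7), (6,7). Each pair (i,j) satisfies i < j and arr[i] > arr[j].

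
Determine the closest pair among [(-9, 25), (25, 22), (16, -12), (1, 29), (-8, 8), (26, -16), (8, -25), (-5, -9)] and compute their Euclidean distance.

Computing all pairwise distances among 8 points:

d((-9, 25), (25, 22)) = 34.1321
d((-9, 25), (16, -12)) = 44.6542
d((-9, 25), (1, 29)) = 10.7703 <-- minimum
d((-9, 25), (-8, 8)) = 17.0294
d((-9, 25), (26, -16)) = 53.9073
d((-9, 25), (8, -25)) = 52.811
d((-9, 25), (-5, -9)) = 34.2345
d((25, 22), (16, -12)) = 35.171
d((25, 22), (1, 29)) = 25.0
d((25, 22), (-8, 8)) = 35.8469
d((25, 22), (26, -16)) = 38.0132
d((25, 22), (8, -25)) = 49.98
d((25, 22), (-5, -9)) = 43.1393
d((16, -12), (1, 29)) = 43.6578
d((16, -12), (-8, 8)) = 31.241
d((16, -12), (26, -16)) = 10.7703 <-- minimum
d((16, -12), (8, -25)) = 15.2643
d((16, -12), (-5, -9)) = 21.2132
d((1, 29), (-8, 8)) = 22.8473
d((1, 29), (26, -16)) = 51.4782
d((1, 29), (8, -25)) = 54.4518
d((1, 29), (-5, -9)) = 38.4708
d((-8, 8), (26, -16)) = 41.6173
d((-8, 8), (8, -25)) = 36.6742
d((-8, 8), (-5, -9)) = 17.2627
d((26, -16), (8, -25)) = 20.1246
d((26, -16), (-5, -9)) = 31.7805
d((8, -25), (-5, -9)) = 20.6155

Minimum distance: 10.7703 (tie among 2 pairs: (-9, 25) and (1, 29); (16, -12) and (26, -16))

The minimum Euclidean distance is 10.7703. There is a tie: 2 pairs achieve this minimum — (-9, 25) and (1, 29); (16, -12) and (26, -16). Any of these is a valid closest pair. For 8 points, brute-force pairwise comparison is shown above. For large n, the divide-and-conquer algorithm (sort by x, recurse on halves, check the dividing strip) achieves O(n log n).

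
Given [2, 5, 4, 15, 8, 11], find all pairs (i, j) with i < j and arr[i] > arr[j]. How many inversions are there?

Finding inversions in [2, 5, 4, 15, 8, 11]:

(1, 2): arr[1]=5 > arr[2]=4
(3, 4): arr[3]=15 > arr[4]=8
(3, 5): arr[3]=15 > arr[5]=11

Total inversions: 3

The array has 3 inversion(s): (1,2), (3,4), (3,5). Each pair (i,j) satisfies i < j and arr[i] > arr[j].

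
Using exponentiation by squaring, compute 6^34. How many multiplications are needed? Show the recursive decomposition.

Computing 6^34 by squaring (build up from 6^1; each line after the first costs one multiplication):

6^1 = 6
6^2 = (6^1)^2 = 6^2 = 36
6^4 = (6^2)^2 = 36^2 = 1296
6^8 = (6^4)^2 = 1296^2 = 1679616
6^16 = (6^8)^2 = 1679616^2 = 2821109907456
6^17 = 6 * 6^16 = 6 * 2821109907456 = 16926659444736
6^34 = (6^17)^2 = 16926659444736^2 = 286511799958070431838109696

Result: 286511799958070431838109696
Multiplications needed: 6 (6 lines after 6^1)

6^34 = 286511799958070431838109696. Using exponentiation by squaring, this requires 6 multiplications. The key idea: if the exponent is even, square the half-power; if odd, multiply by the base once.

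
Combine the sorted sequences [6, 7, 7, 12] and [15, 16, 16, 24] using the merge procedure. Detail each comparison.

Merging process:

Compare 6 vs 15: take 6 from left. Merged: [6]
Compare 7 vs 15: take 7 from left. Merged: [6, 7]
Compare 7 vs 15: take 7 from left. Merged: [6, 7, 7]
Compare 12 vs 15: take 12 from left. Merged: [6, 7, 7, 12]
Append remaining from right: [15, 16, 16, 24]. Merged: [6, 7, 7, 12, 15, 16, 16, 24]

Final merged array: [6, 7, 7, 12, 15, 16, 16, 24]
Total comparisons: 4

The merged array is [6, 7, 7, 12, 15, 16, 16, 24], requiring 4 comparisons. The merge step runs in O(n) time where n is the total number of elements.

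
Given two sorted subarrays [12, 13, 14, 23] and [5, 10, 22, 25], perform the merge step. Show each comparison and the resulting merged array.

Merging process:

Compare 12 vs 5: take 5 from right. Merged: [5]
Compare 12 vs 10: take 10 from right. Merged: [5, 10]
Compare 12 vs 22: take 12 from left. Merged: [5, 10, 12]
Compare 13 vs 22: take 13 from left. Merged: [5, 10, 12, 13]
Compare 14 vs 22: take 14 from left. Merged: [5, 10, 12, 13, 14]
Compare 23 vs 22: take 22 from right. Merged: [5, 10, 12, 13, 14, 22]
Compare 23 vs 25: take 23 from left. Merged: [5, 10, 12, 13, 14, 22, 23]
Append remaining from right: [25]. Merged: [5, 10, 12, 13, 14, 22, 23, 25]

Final merged array: [5, 10, 12, 13, 14, 22, 23, 25]
Total comparisons: 7

The merged array is [5, 10, 12, 13, 14, 22, 23, 25], requiring 7 comparisons. The merge step runs in O(n) time where n is the total number of elements.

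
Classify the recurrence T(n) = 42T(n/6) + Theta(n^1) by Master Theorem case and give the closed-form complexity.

Master Theorem for T(n) = 42T(n/6) + O(n^1):

a = 42, b = 6, c = 1
log_b(a) = log_6(42) = 2.0860

Case 1: c = 1 < log_6(42) = 2.0860
T(n) = O(n^(log_6 42))

For T(n) = 42T(n/6) + O(n^1): log_6(42) = 2.0860. This is Case 1 of the Master Theorem (c < log_b(a), work dominated by leaves), giving O(n^(log_6 42)).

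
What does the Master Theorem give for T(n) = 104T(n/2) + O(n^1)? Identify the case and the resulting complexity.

Master Theorem for T(n) = 104T(n/2) + O(n^1):

a = 104, b = 2, c = 1
log_b(a) = log_2(104) = 6.7004

Case 1: c = 1 < log_2(104) = 6.7004
T(n) = O(n^(log_2 104))

For T(n) = 104T(n/2) + O(n^1): log_2(104) = 6.7004. This is Case 1 of the Master Theorem (c < log_b(a), work dominated by leaves), giving O(n^(log_2 104)).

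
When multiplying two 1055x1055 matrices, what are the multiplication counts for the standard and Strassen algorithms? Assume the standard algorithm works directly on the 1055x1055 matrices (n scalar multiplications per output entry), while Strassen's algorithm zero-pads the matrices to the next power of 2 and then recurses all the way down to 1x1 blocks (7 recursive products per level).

Matrix multiplication for 1055x1055 matrices:

Strassen's algorithm requires power-of-2 dimensions. Pad 1055x1055 to 2048x2048 (next power of 2).

Standard algorithm: 1055^3 = 1174241375 multiplications
Strassen's algorithm: 7^(log2(2048)) = 7^11 = 1977326743 multiplications
Difference: 1174241375 - 1977326743 = -803085368 (Strassen uses MORE here due to padding overhead — for small or just-over-power-of-2 n, padding can outweigh the per-level savings)

Standard: 1174241375 multiplications (1055^3). Strassen: 1977326743 multiplications (7^11, after padding to 2048x2048). Strassen reduces 8 recursive multiplications to 7 at each level.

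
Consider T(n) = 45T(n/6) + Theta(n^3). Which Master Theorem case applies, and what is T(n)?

Master Theorem for T(n) = 45T(n/6) + O(n^3):

a = 45, b = 6, c = 3
log_b(a) = log_6(45) = 2.1245

Case 3: c = 3 > log_6(45) = 2.1245
T(n) = O(n^3) = O(n^3)

For T(n) = 45T(n/6) + O(n^3): log_6(45) = 2.1245. This is Case 3 of the Master Theorem (c > log_b(a), work dominated by root), giving O(n^3).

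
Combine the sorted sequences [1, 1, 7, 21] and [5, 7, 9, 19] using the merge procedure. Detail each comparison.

Merging process:

Compare 1 vs 5: take 1 from left. Merged: [1]
Compare 1 vs 5: take 1 from left. Merged: [1, 1]
Compare 7 vs 5: take 5 from right. Merged: [1, 1, 5]
Compare 7 vs 7: take 7 from left. Merged: [1, 1, 5, 7]
Compare 21 vs 7: take 7 from right. Merged: [1, 1, 5, 7, 7]
Compare 21 vs 9: take 9 from right. Merged: [1, 1, 5, 7, 7, 9]
Compare 21 vs 19: take 19 from right. Merged: [1, 1, 5, 7, 7, 9, 19]
Append remaining from left: [21]. Merged: [1, 1, 5, 7, 7, 9, 19, 21]

Final merged array: [1, 1, 5, 7, 7, 9, 19, 21]
Total comparisons: 7

The merged array is [1, 1, 5, 7, 7, 9, 19, 21], requiring 7 comparisons. The merge step runs in O(n) time where n is the total number of elements.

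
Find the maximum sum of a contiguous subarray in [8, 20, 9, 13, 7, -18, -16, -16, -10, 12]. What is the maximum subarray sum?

Using Kadane's algorithm on [8, 20, 9, 13, 7, -18, -16, -16, -10, 12]:

Scanning through the array:
Position 1 (value 20): max_ending_here = 28, max_so_far = 28
Position 2 (value 9): max_ending_here = 37, max_so_far = 37
Position 3 (value 13): max_ending_here = 50, max_so_far = 50
Position 4 (value 7): max_ending_here = 57, max_so_far = 57
Position 5 (value -18): max_ending_here = 39, max_so_far = 57
Position 6 (value -16): max_ending_here = 23, max_so_far = 57
Position 7 (value -16): max_ending_here = 7, max_so_far = 57
Position 8 (value -10): max_ending_here = -3, max_so_far = 57
Position 9 (value 12): max_ending_here = 12, max_so_far = 57

Maximum subarray: [8, 20, 9, 13, 7]
Maximum sum: 57

The maximum subarray is [8, 20, 9, 13, 7] with sum 57. This subarray runs from index 0 to index 4.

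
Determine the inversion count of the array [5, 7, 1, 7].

Finding inversions in [5, 7, 1, 7]:

(0, 2): arr[0]=5 > arr[2]=1
(1, 2): arr[1]=7 > arr[2]=1

Total inversions: 2

The array has 2 inversion(s): (0,2), (1,2). Each pair (i,j) satisfies i < j and arr[i] > arr[j].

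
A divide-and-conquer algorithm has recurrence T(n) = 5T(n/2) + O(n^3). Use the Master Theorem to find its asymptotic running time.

Master Theorem for T(n) = 5T(n/2) + O(n^3):

a = 5, b = 2, c = 3
log_b(a) = log_2(5) = 2.3219

Case 3: c = 3 > log_2(5) = 2.3219
T(n) = O(n^3) = O(n^3)

For T(n) = 5T(n/2) + O(n^3): log_2(5) = 2.3219. This is Case 3 of the Master Theorem (c > log_b(a), work dominated by root), giving O(n^3).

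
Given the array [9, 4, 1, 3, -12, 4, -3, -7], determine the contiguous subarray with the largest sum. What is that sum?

Using Kadane's algorithm on [9, 4, 1, 3, -12, 4, -3, -7]:

Scanning through the array:
Position 1 (value 4): max_ending_here = 13, max_so_far = 13
Position 2 (value 1): max_ending_here = 14, max_so_far = 14
Position 3 (value 3): max_ending_here = 17, max_so_far = 17
Position 4 (value -12): max_ending_here = 5, max_so_far = 17
Position 5 (value 4): max_ending_here = 9, max_so_far = 17
Position 6 (value -3): max_ending_here = 6, max_so_far = 17
Position 7 (value -7): max_ending_here = -1, max_so_far = 17

Maximum subarray: [9, 4, 1, 3]
Maximum sum: 17

The maximum subarray is [9, 4, 1, 3] with sum 17. This subarray runs from index 0 to index 3.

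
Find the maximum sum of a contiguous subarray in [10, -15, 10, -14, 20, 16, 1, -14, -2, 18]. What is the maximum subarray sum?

Using Kadane's algorithm on [10, -15, 10, -14, 20, 16, 1, -14, -2, 18]:

Scanning through the array:
Position 1 (value -15): max_ending_here = -5, max_so_far = 10
Position 2 (value 10): max_ending_here = 10, max_so_far = 10
Position 3 (value -14): max_ending_here = -4, max_so_far = 10
Position 4 (value 20): max_ending_here = 20, max_so_far = 20
Position 5 (value 16): max_ending_here = 36, max_so_far = 36
Position 6 (value 1): max_ending_here = 37, max_so_far = 37
Position 7 (value -14): max_ending_here = 23, max_so_far = 37
Position 8 (value -2): max_ending_here = 21, max_so_far = 37
Position 9 (value 18): max_ending_here = 39, max_so_far = 39

Maximum subarray: [20, 16, 1, -14, -2, 18]
Maximum sum: 39

The maximum subarray is [20, 16, 1, -14, -2, 18] with sum 39. This subarray runs from index 4 to index 9.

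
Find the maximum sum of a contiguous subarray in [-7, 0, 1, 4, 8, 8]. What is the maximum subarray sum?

Using Kadane's algorithm on [-7, 0, 1, 4, 8, 8]:

Scanning through the array:
Position 1 (value 0): max_ending_here = 0, max_so_far = 0
Position 2 (value 1): max_ending_here = 1, max_so_far = 1
Position 3 (value 4): max_ending_here = 5, max_so_far = 5
Position 4 (value 8): max_ending_here = 13, max_so_far = 13
Position 5 (value 8): max_ending_here = 21, max_so_far = 21

Maximum subarray: [0, 1, 4, 8, 8]
Maximum sum: 21

The maximum subarray is [0, 1, 4, 8, 8] with sum 21. This subarray runs from index 1 to index 5.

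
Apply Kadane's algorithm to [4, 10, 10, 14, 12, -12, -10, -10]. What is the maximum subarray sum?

Using Kadane's algorithm on [4, 10, 10, 14, 12, -12, -10, -10]:

Scanning through the array:
Position 1 (value 10): max_ending_here = 14, max_so_far = 14
Position 2 (value 10): max_ending_here = 24, max_so_far = 24
Position 3 (value 14): max_ending_here = 38, max_so_far = 38
Position 4 (value 12): max_ending_here = 50, max_so_far = 50
Position 5 (value -12): max_ending_here = 38, max_so_far = 50
Position 6 (value -10): max_ending_here = 28, max_so_far = 50
Position 7 (value -10): max_ending_here = 18, max_so_far = 50

Maximum subarray: [4, 10, 10, 14, 12]
Maximum sum: 50

The maximum subarray is [4, 10, 10, 14, 12] with sum 50. This subarray runs from index 0 to index 4.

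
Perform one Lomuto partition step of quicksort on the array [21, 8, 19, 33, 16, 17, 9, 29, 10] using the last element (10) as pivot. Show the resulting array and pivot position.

Lomuto partition with pivot = 10:

Initial array: [21, 8, 19, 33, 16, 17, 9, 29, 10]

arr[0]=21 > 10: no swap
arr[1]=8 <= 10: swap with position 0, array becomes [8, 21, 19, 33, 16, 17, 9, 29, 10]
arr[2]=19 > 10: no swap
arr[3]=33 > 10: no swap
arr[4]=16 > 10: no swap
arr[5]=17 > 10: no swap
arr[6]=9 <= 10: swap with position 1, array becomes [8, 9, 19, 33, 16, 17, 21, 29, 10]
arr[7]=29 > 10: no swap

Place pivot at position 2: [8, 9, 10, 33, 16, 17, 21, 29, 19]
Pivot position: 2

After partitioning with pivot 10, the array becomes [8, 9, 10, 33, 16, 17, 21, 29, 19]. The pivot is placed at index 2. All elements to the left of the pivot are <= 10, and all elements to the right are > 10.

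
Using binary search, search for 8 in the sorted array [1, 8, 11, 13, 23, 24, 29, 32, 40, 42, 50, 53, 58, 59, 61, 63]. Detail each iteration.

Binary search for 8 in [1, 8, 11, 13, 23, 24, 29, 32, 40, 42, 50, 53, 58, 59, 61, 63]:

lo=0, hi=15, mid=7, arr[mid]=32 -> 32 > 8, search left half
lo=0, hi=6, mid=3, arr[mid]=13 -> 13 > 8, search left half
lo=0, hi=2, mid=1, arr[mid]=8 -> Found target at index 1!

Binary search finds 8 at index 1 after 3 comparisons. The search repeatedly halves the search space by comparing with the middle element.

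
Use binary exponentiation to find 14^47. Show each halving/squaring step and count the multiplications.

Computing 14^47 by squaring (build up from 14^1; each line after the first costs one multiplication):

14^1 = 14
14^2 = (14^1)^2 = 14^2 = 196
14^4 = (14^2)^2 = 196^2 = 38416
14^5 = 14 * 14^4 = 14 * 38416 = 537824
14^10 = (14^5)^2 = 537824^2 = 289254654976
14^11 = 14 * 14^10 = 14 * 289254654976 = 4049565169664
14^22 = (14^11)^2 = 4049565169664^2 = 16398978063355821105872896
14^23 = 14 * 14^22 = 14 * 16398978063355821105872896 = 229585692886981495482220544
14^46 = (14^23)^2 = 229585692886981495482220544^2 = 52709590378395385649697127909589319306203213055655936
14^47 = 14 * 14^46 = 14 * 52709590378395385649697127909589319306203213055655936 = 737934265297535399095759790734250470286844982779183104

Result: 737934265297535399095759790734250470286844982779183104
Multiplications needed: 9 (9 lines after 14^1)

14^47 = 737934265297535399095759790734250470286844982779183104. Using exponentiation by squaring, this requires 9 multiplications. The key idea: if the exponent is even, square the half-power; if odd, multiply by the base once.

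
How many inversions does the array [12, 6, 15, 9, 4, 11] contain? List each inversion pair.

Finding inversions in [12, 6, 15, 9, 4, 11]:

(0, 1): arr[0]=12 > arr[1]=6
(0, 3): arr[0]=12 > arr[3]=9
(0, 4): arr[0]=12 > arr[4]=4
(0, 5): arr[0]=12 > arr[5]=11
(1, 4): arr[1]=6 > arr[4]=4
(2, 3): arr[2]=15 > arr[3]=9
(2, 4): arr[2]=15 > arr[4]=4
(2, 5): arr[2]=15 > arr[5]=11
(3, 4): arr[3]=9 > arr[4]=4

Total inversions: 9

The array has 9 inversion(s): (0,1), (0,3), (0,4), (0,5), (1,4), (2,3), (2,4), (2,5), (3,4). Each pair (i,j) satisfies i < j and arr[i] > arr[j].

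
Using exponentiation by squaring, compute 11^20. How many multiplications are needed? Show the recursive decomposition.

Computing 11^20 by squaring (build up from 11^1; each line after the first costs one multiplication):

11^1 = 11
11^2 = (11^1)^2 = 11^2 = 121
11^4 = (11^2)^2 = 121^2 = 14641
11^5 = 11 * 11^4 = 11 * 14641 = 161051
11^10 = (11^5)^2 = 161051^2 = 25937424601
11^20 = (11^10)^2 = 25937424601^2 = 672749994932560009201

Result: 672749994932560009201
Multiplications needed: 5 (5 lines after 11^1)

11^20 = 672749994932560009201. Using exponentiation by squaring, this requires 5 multiplications. The key idea: if the exponent is even, square the half-power; if odd, multiply by the base once.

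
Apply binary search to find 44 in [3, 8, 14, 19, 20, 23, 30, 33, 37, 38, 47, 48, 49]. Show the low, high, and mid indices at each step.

Binary search for 44 in [3, 8, 14, 19, 20, 23, 30, 33, 37, 38, 47, 48, 49]:

lo=0, hi=12, mid=6, arr[mid]=30 -> 30 < 44, search right half
lo=7, hi=12, mid=9, arr[mid]=38 -> 38 < 44, search right half
lo=10, hi=12, mid=11, arr[mid]=48 -> 48 > 44, search left half
lo=10, hi=10, mid=10, arr[mid]=47 -> 47 > 44, search left half
lo=10 > hi=9, target 44 not found

Binary search determines that 44 is not in the array after 4 comparisons. The search space was exhausted without finding the target.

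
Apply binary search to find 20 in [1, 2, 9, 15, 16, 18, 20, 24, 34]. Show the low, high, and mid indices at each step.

Binary search for 20 in [1, 2, 9, 15, 16, 18, 20, 24, 34]:

lo=0, hi=8, mid=4, arr[mid]=16 -> 16 < 20, search right half
lo=5, hi=8, mid=6, arr[mid]=20 -> Found target at index 6!

Binary search finds 20 at index 6 after 2 comparisons. The search repeatedly halves the search space by comparing with the middle element.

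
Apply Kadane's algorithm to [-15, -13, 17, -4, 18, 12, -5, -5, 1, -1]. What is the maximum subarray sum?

Using Kadane's algorithm on [-15, -13, 17, -4, 18, 12, -5, -5, 1, -1]:

Scanning through the array:
Position 1 (value -13): max_ending_here = -13, max_so_far = -13
Position 2 (value 17): max_ending_here = 17, max_so_far = 17
Position 3 (value -4): max_ending_here = 13, max_so_far = 17
Position 4 (value 18): max_ending_here = 31, max_so_far = 31
Position 5 (value 12): max_ending_here = 43, max_so_far = 43
Position 6 (value -5): max_ending_here = 38, max_so_far = 43
Position 7 (value -5): max_ending_here = 33, max_so_far = 43
Position 8 (value 1): max_ending_here = 34, max_so_far = 43
Position 9 (value -1): max_ending_here = 33, max_so_far = 43

Maximum subarray: [17, -4, 18, 12]
Maximum sum: 43

The maximum subarray is [17, -4, 18, 12] with sum 43. This subarray runs from index 2 to index 5.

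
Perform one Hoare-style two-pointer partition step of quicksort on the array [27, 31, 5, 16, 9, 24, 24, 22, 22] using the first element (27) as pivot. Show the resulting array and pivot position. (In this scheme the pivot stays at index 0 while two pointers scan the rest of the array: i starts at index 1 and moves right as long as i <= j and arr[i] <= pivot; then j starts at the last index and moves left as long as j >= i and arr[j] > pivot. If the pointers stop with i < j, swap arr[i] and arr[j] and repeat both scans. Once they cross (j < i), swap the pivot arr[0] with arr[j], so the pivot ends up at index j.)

Hoare-style two-pointer partition with pivot = 27:

Initial array: [27, 31, 5, 16, 9, 24, 24, 22, 22]

Pointers start at i = 1, j = 8.
i stops at index 1 (arr[1]=31 > 27), j stops at index 8 (arr[8]=22 <= 27): swap arr[1] and arr[8], array becomes [27, 22, 5, 16, 9, 24, 24, 22, 31]
i ends at 8, j ends at 7: the pointers have crossed (j < i), so scanning stops.

Swap pivot arr[0] with arr[7] to place pivot at position 7: [22, 22, 5, 16, 9, 24, 24, 27, 31]
Pivot position: 7

After partitioning with pivot 27, the array becomes [22, 22, 5, 16, 9, 24, 24, 27, 31]. The pivot is placed at index 7. All elements to the left of the pivot are <= 27, and all elements to the right are > 27.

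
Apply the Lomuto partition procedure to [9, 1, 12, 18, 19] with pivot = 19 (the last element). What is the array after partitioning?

Lomuto partition with pivot = 19:

Initial array: [9, 1, 12, 18, 19]

arr[0]=9 <= 19: swap with position 0, array becomes [9, 1, 12, 18, 19]
arr[1]=1 <= 19: swap with position 1, array becomes [9, 1, 12, 18, 19]
arr[2]=12 <= 19: swap with position 2, array becomes [9, 1, 12, 18, 19]
arr[3]=18 <= 19: swap with position 3, array becomes [9, 1, 12, 18, 19]

Place pivot at position 4: [9, 1, 12, 18, 19]
Pivot position: 4

After partitioning with pivot 19, the array becomes [9, 1, 12, 18, 19]. The pivot is placed at index 4. All elements to the left of the pivot are <= 19, and all elements to the right are > 19.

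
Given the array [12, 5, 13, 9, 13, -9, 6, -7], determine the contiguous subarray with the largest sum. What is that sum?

Using Kadane's algorithm on [12, 5, 13, 9, 13, -9, 6, -7]:

Scanning through the array:
Position 1 (value 5): max_ending_here = 17, max_so_far = 17
Position 2 (value 13): max_ending_here = 30, max_so_far = 30
Position 3 (value 9): max_ending_here = 39, max_so_far = 39
Position 4 (value 13): max_ending_here = 52, max_so_far = 52
Position 5 (value -9): max_ending_here = 43, max_so_far = 52
Position 6 (value 6): max_ending_here = 49, max_so_far = 52
Position 7 (value -7): max_ending_here = 42, max_so_far = 52

Maximum subarray: [12, 5, 13, 9, 13]
Maximum sum: 52

The maximum subarray is [12, 5, 13, 9, 13] with sum 52. This subarray runs from index 0 to index 4.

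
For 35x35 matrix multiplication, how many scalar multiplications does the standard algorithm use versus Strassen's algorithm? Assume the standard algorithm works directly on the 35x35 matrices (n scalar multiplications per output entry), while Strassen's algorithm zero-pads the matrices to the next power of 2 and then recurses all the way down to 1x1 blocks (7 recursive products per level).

Matrix multiplication for 35x35 matrices:

Strassen's algorithm requires power-of-2 dimensions. Pad 35x35 to 64x64 (next power of 2).

Standard algorithm: 35^3 = 42875 multiplications
Strassen's algorithm: 7^(log2(64)) = 7^6 = 117649 multiplications
Difference: 42875 - 117649 = -74774 (Strassen uses MORE here due to padding overhead — for small or just-over-power-of-2 n, padding can outweigh the per-level savings)

Standard: 42875 multiplications (35^3). Strassen: 117649 multiplications (7^6, after padding to 64x64). Strassen reduces 8 recursive multiplications to 7 at each level.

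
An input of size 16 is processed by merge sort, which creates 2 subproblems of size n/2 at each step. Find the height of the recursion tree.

For divide and conquer with division factor 2:

Problem sizes at each level:
Level 0: 16
Level 1: 8
Level 2: 4
Level 3: 2
Level 4: 1

The root is level 0 and the size-1 base case is level 4 (the tree spans levels 0 through 4, i.e. 5 levels counting the root), so the depth is the number of divisions: log_2(16) = 4

The recursion tree depth is log_2(16) = 4. At each level, the problem size is divided by 2, so it takes 4 divisions to reduce to a base case of size 1. The algorithm makes 2 recursive calls at each level.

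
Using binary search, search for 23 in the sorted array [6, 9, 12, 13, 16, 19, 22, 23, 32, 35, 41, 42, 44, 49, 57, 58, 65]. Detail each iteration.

Binary search for 23 in [6, 9, 12, 13, 16, 19, 22, 23, 32, 35, 41, 42, 44, 49, 57, 58, 65]:

lo=0, hi=16, mid=8, arr[mid]=32 -> 32 > 23, search left half
lo=0, hi=7, mid=3, arr[mid]=13 -> 13 < 23, search right half
lo=4, hi=7, mid=5, arr[mid]=19 -> 19 < 23, search right half
lo=6, hi=7, mid=6, arr[mid]=22 -> 22 < 23, search right half
lo=7, hi=7, mid=7, arr[mid]=23 -> Found target at index 7!

Binary search finds 23 at index 7 after 5 comparisons. The search repeatedly halves the search space by comparing with the middle element.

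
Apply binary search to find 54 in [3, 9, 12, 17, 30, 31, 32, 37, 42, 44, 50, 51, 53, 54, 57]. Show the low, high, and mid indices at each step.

Binary search for 54 in [3, 9, 12, 17, 30, 31, 32, 37, 42, 44, 50, 51, 53, 54, 57]:

lo=0, hi=14, mid=7, arr[mid]=37 -> 37 < 54, search right half
lo=8, hi=14, mid=11, arr[mid]=51 -> 51 < 54, search right half
lo=12, hi=14, mid=13, arr[mid]=54 -> Found target at index 13!

Binary search finds 54 at index 13 after 3 comparisons. The search repeatedly halves the search space by comparing with the middle element.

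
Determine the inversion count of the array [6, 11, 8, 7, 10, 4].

Finding inversions in [6, 11, 8, 7, 10, 4]:

(0, 5): arr[0]=6 > arr[5]=4
(1, 2): arr[1]=11 > arr[2]=8
(1, 3): arr[1]=11 > arr[3]=7
(1, 4): arr[1]=11 > arr[4]=10
(1, 5): arr[1]=11 > arr[5]=4
(2, 3): arr[2]=8 > arr[3]=7
(2, 5): arr[2]=8 > arr[5]=4
(3, 5): arr[3]=7 > arr[5]=4
(4, 5): arr[4]=10 > arr[5]=4

Total inversions: 9

The array has 9 inversion(s): (0,5), (1,2), (1,3), (1,4), (1,5), (2,3), (2,5), (3,5), (4,5). Each pair (i,j) satisfies i < j and arr[i] > arr[j].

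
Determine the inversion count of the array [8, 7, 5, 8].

Finding inversions in [8, 7, 5, 8]:

(0, 1): arr[0]=8 > arr[1]=7
(0, 2): arr[0]=8 > arr[2]=5
(1, 2): arr[1]=7 > arr[2]=5

Total inversions: 3

The array has 3 inversion(s): (0,1), (0,2), (1,2). Each pair (i,j) satisfies i < j and arr[i] > arr[j].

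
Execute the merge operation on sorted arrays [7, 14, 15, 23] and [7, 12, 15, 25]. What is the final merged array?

Merging process:

Compare 7 vs 7: take 7 from left. Merged: [7]
Compare 14 vs 7: take 7 from right. Merged: [7, 7]
Compare 14 vs 12: take 12 from right. Merged: [7, 7, 12]
Compare 14 vs 15: take 14 from left. Merged: [7, 7, 12, 14]
Compare 15 vs 15: take 15 from left. Merged: [7, 7, 12, 14, 15]
Compare 23 vs 15: take 15 from right. Merged: [7, 7, 12, 14, 15, 15]
Compare 23 vs 25: take 23 from left. Merged: [7, 7, 12, 14, 15, 15, 23]
Append remaining from right: [25]. Merged: [7, 7, 12, 14, 15, 15, 23, 25]

Final merged array: [7, 7, 12, 14, 15, 15, 23, 25]
Total comparisons: 7

The merged array is [7, 7, 12, 14, 15, 15, 23, 25], requiring 7 comparisons. The merge step runs in O(n) time where n is the total number of elements.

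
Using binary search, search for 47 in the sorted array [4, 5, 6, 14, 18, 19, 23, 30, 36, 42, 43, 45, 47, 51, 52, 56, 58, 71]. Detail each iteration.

Binary search for 47 in [4, 5, 6, 14, 18, 19, 23, 30, 36, 42, 43, 45, 47, 51, 52, 56, 58, 71]:

lo=0, hi=17, mid=8, arr[mid]=36 -> 36 < 47, search right half
lo=9, hi=17, mid=13, arr[mid]=51 -> 51 > 47, search left half
lo=9, hi=12, mid=10, arr[mid]=43 -> 43 < 47, search right half
lo=11, hi=12, mid=11, arr[mid]=45 -> 45 < 47, search right half
lo=12, hi=12, mid=12, arr[mid]=47 -> Found target at index 12!

Binary search finds 47 at index 12 after 5 comparisons. The search repeatedly halves the search space by comparing with the middle element.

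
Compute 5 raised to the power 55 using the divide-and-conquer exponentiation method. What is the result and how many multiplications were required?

Computing 5^55 by squaring (build up from 5^1; each line after the first costs one multiplication):

5^1 = 5
5^2 = (5^1)^2 = 5^2 = 25
5^3 = 5 * 5^2 = 5 * 25 = 125
5^6 = (5^3)^2 = 125^2 = 15625
5^12 = (5^6)^2 = 15625^2 = 244140625
5^13 = 5 * 5^12 = 5 * 244140625 = 1220703125
5^26 = (5^13)^2 = 1220703125^2 = 1490116119384765625
5^27 = 5 * 5^26 = 5 * 1490116119384765625 = 7450580596923828125
5^54 = (5^27)^2 = 7450580596923828125^2 = 55511151231257827021181583404541015625
5^55 = 5 * 5^54 = 5 * 55511151231257827021181583404541015625 = 277555756156289135105907917022705078125

Result: 277555756156289135105907917022705078125
Multiplications needed: 9 (9 lines after 5^1)

5^55 = 277555756156289135105907917022705078125. Using exponentiation by squaring, this requires 9 multiplications. The key idea: if the exponent is even, square the half-power; if odd, multiply by the base once.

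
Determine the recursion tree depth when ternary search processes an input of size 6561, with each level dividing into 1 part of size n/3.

For divide and conquer with division factor 3:

Problem sizes at each level:
Level 0: 6561
Level 1: 2187
Level 2: 729
Level 3: 243
Level 4: 81
Level 5: 27
Level 6: 9
Level 7: 3
Level 8: 1

The root is level 0 and the size-1 base case is level 8 (the tree spans levels 0 through 8, i.e. 9 levels counting the root), so the depth is the number of divisions: log_3(6561) = 8

The recursion tree depth is log_3(6561) = 8. At each level, the problem size is divided by 3, so it takes 8 divisions to reduce to a base case of size 1. The algorithm makes 1 recursive call at each level.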